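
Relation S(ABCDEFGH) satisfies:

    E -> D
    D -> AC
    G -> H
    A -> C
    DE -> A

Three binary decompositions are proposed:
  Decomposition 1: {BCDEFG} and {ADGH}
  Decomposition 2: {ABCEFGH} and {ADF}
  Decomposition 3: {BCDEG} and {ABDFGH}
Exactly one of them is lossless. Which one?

Decomposition 1: common = {DG}, closure = {ACDGH} → lossless.
Decomposition 2: common = {AF}, closure = {ACF} → lossy.
Decomposition 3: common = {BDG}, closure = {ABCDGH} → lossy.

Decomposition 1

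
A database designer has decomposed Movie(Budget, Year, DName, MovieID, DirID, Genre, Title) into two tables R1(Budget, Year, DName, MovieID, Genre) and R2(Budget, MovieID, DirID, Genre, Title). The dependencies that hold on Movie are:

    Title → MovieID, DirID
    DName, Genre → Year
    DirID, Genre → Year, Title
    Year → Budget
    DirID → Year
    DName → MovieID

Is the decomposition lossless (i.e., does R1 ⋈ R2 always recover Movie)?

No

Common attributes: R1 ∩ R2 = {Budget, MovieID, Genre}.
No dependency enlarges {Budget, MovieID, Genre}, so (Budget, MovieID, Genre)⁺ = {Budget, MovieID, Genre}.
The closure contains neither all of R1 = {Budget, Year, DName, MovieID, Genre} nor all of R2 = {Budget, MovieID, DirID, Genre, Title}, so the common attributes are not a superkey of either fragment. The join is lossy.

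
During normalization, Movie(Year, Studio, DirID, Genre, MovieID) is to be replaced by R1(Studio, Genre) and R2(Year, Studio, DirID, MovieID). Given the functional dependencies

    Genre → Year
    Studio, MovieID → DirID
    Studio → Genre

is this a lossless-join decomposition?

Common attributes: R1 ∩ R2 = {Studio}.
Closure of {Studio}: Studio → Genre applies, adding Genre; Genre → Year applies, adding Year. So (Studio)⁺ = {Year, Studio, Genre}.
This closure contains every attribute of R1, so R1 ∩ R2 → R1. The join is lossless.

Yes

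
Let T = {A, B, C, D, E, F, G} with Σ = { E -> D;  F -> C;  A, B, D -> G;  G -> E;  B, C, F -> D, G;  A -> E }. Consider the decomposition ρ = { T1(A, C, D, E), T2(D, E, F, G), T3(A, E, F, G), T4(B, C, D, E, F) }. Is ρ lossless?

Chase test. Columns are A, B, C, D, E, F, G; row i has aⱼ where attribute j ∈ Ti, else bᵢⱼ.
Initial tableau (one row per fragment):
  row 1: a1 b12 a3 a4 a5 b16 b17
  row 2: b21 b22 b23 a4 a5 a6 a7
  row 3: a1 b32 b33 b34 a5 a6 a7
  row 4: b41 a2 a3 a4 a5 a6 b47
Rows 1 and 3 agree on E; apply E→D and equate their D entries.
Rows 2 and 3 agree on F; apply F→C and equate their C entries.
Rows 2 and 4 agree on F; apply F→C and equate their C entries.
No row becomes fully distinguished — the join is lossy.

No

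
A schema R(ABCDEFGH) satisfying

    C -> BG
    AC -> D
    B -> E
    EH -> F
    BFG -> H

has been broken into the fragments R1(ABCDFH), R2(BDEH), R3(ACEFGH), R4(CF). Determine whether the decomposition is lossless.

Chase test. Columns are ABCDEFGH; row i has aⱼ where attribute j ∈ Ri, else bᵢⱼ.
Initial tableau (one row per fragment):
  row 1: a1 a2 a3 a4 b15 a6 b17 a8
  row 2: b21 a2 b23 a4 a5 b26 b27 a8
  row 3: a1 b32 a3 b34 a5 a6 a7 a8
  row 4: b41 b42 a3 b44 b45 a6 b47 b48
Rows 1 and 3 agree on C; apply C→BG and equate their BG entries.
Rows 1 and 4 agree on C; apply C→BG and equate their BG entries.
Rows 1 and 3 agree on AC; apply AC→D and equate their D entries.
Rows 1 and 2 agree on B; apply B→E and equate their E entries.
Rows 1 and 4 agree on B; apply B→E and equate their E entries.
Rows 1 and 2 agree on EH; apply EH→F and equate their F entries.
Rows 1 and 4 agree on BFG; apply BFG→H and equate their H entries.
Row 1 is now all distinguished symbols — the join is lossless.

Yes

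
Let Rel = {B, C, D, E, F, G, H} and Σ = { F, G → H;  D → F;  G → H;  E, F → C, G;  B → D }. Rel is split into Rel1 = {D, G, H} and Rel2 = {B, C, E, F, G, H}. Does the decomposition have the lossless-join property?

Common attributes: Rel1 ∩ Rel2 = {G, H}.
No dependency enlarges {G, H}, so (G, H)⁺ = {G, H}.
The closure contains neither all of Rel1 = {D, G, H} nor all of Rel2 = {B, C, E, F, G, H}, so the common attributes are not a superkey of either fragment. The join is lossy.

No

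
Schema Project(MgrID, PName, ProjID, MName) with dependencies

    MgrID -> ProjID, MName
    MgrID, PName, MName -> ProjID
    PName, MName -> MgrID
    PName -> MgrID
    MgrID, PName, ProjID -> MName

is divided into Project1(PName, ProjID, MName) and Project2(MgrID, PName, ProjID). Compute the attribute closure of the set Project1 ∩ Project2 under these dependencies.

Project1 ∩ Project2 = {PName, ProjID}.
PName → MgrID applies, adding MgrID
MgrID, PName, ProjID → MName applies, adding MName
Closure: {MgrID, PName, ProjID, MName}.

MgrID, PName, ProjID, MName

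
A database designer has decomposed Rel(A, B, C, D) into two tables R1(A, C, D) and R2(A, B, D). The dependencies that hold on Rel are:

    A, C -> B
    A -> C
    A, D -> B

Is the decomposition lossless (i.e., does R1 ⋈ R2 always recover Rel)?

Yes

Common attributes: R1 ∩ R2 = {A, D}.
Closure of {A, D}: A → C applies, adding C; A, D → B applies, adding B. So (A, D)⁺ = {A, B, C, D}.
This closure contains every attribute of R1, so R1 ∩ R2 → R1. The join is lossless.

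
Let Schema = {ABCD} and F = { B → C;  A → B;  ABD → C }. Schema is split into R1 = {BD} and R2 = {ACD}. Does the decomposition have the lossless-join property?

No

Common attributes: R1 ∩ R2 = {D}.
No dependency enlarges {D}, so (D)⁺ = {D}.
The closure contains neither all of R1 = {BD} nor all of R2 = {ACD}, so the common attributes are not a superkey of either fragment. The join is lossy.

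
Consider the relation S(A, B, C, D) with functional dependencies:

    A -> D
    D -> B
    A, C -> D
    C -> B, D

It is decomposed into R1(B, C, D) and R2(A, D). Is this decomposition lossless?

Common attributes: R1 ∩ R2 = {D}.
Closure of {D}: D → B applies, adding B. So (D)⁺ = {B, D}.
The closure contains neither all of R1 = {B, C, D} nor all of R2 = {A, D}, so the common attributes are not a superkey of either fragment. The join is lossy.

No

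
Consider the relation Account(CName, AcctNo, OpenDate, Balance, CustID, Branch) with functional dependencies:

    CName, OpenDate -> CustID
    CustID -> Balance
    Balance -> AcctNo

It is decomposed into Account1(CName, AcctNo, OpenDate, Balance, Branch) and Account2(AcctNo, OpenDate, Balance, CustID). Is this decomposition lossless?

No

Common attributes: Account1 ∩ Account2 = {AcctNo, OpenDate, Balance}.
No dependency enlarges {AcctNo, OpenDate, Balance}, so (AcctNo, OpenDate, Balance)⁺ = {AcctNo, OpenDate, Balance}.
The closure contains neither all of Account1 = {CName, AcctNo, OpenDate, Balance, Branch} nor all of Account2 = {AcctNo, OpenDate, Balance, CustID}, so the common attributes are not a superkey of either fragment. The join is lossy.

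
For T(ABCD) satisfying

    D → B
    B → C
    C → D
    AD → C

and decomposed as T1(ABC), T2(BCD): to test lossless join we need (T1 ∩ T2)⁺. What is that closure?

T1 ∩ T2 = {BC}.
C → D applies, adding D
Closure: {BCD}.

BCD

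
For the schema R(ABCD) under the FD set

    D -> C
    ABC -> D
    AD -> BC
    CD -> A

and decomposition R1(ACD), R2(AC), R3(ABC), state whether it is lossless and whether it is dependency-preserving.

Lossless test (chase): applying each FD to every pair of rows produces no changes in the tableau, so no row becomes fully distinguished — the join is lossy.
Dependency preservation: the restricted closure of {ABC} across the fragments never reaches {D}, so ABC → D cannot be enforced without a join — not preserved.

lossy and not dependency-preserving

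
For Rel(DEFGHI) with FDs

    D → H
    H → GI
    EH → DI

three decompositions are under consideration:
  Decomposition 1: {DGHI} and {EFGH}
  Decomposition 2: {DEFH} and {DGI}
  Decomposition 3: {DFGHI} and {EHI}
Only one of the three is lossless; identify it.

Decomposition 2

Decomposition 1: common = {GH}, closure = {GHI} → lossy.
Decomposition 2: common = {D}, closure = {DGHI} → lossless.
Decomposition 3: common = {HI}, closure = {GHI} → lossy.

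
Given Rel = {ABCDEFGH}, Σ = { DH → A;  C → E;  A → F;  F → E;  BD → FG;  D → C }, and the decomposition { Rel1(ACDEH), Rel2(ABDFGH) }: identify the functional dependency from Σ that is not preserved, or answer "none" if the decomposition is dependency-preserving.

F → E

Check F → E: no single fragment contains all of {EF}, and the restricted closure of {F} across the fragments never reaches {E}.
DH → A is preserved.
C → E is preserved.
A → F is preserved.
BD → FG is preserved.
D → C is preserved.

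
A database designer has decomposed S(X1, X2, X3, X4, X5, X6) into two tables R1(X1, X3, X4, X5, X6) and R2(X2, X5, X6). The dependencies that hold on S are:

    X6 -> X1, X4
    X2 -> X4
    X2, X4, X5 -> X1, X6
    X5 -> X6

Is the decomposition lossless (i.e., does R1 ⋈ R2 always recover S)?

Common attributes: R1 ∩ R2 = {X5, X6}.
Closure of {X5, X6}: X6 → X1, X4 applies, adding X1, X4. So (X5, X6)⁺ = {X1, X4, X5, X6}.
The closure contains neither all of R1 = {X1, X3, X4, X5, X6} nor all of R2 = {X2, X5, X6}, so the common attributes are not a superkey of either fragment. The join is lossy.

No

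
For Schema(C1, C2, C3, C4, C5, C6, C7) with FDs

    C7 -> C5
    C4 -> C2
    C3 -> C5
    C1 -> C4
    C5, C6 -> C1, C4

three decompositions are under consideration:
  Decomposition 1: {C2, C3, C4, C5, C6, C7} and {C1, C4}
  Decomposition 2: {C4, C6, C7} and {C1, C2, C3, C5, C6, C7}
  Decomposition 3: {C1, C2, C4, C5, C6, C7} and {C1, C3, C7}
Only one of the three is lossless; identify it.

Decomposition 2

Decomposition 1: common = {C4}, closure = {C2, C4} → lossy.
Decomposition 2: common = {C6, C7}, closure = {C1, C2, C4, C5, C6, C7} → lossless.
Decomposition 3: common = {C1, C7}, closure = {C1, C2, C4, C5, C7} → lossy.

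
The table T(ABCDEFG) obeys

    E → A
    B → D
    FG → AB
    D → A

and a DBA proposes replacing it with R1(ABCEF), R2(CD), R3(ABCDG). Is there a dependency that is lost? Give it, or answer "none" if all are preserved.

FG → AB

Check FG → AB: no single fragment contains all of {ABFG}, and the restricted closure of {FG} across the fragments never reaches {AB}.
E → A is preserved.
B → D is preserved.
D → A is preserved.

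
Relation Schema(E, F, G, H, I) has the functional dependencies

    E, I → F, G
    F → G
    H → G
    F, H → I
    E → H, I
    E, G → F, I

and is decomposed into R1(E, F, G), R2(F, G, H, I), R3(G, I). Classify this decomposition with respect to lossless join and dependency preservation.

lossy and not dependency-preserving

Lossless test (chase): applying each FD to every pair of rows produces no changes in the tableau, so no row becomes fully distinguished — the join is lossy.
Dependency preservation: the restricted closure of {E} across the fragments never reaches {H, I}, so E → H, I cannot be enforced without a join — not preserved.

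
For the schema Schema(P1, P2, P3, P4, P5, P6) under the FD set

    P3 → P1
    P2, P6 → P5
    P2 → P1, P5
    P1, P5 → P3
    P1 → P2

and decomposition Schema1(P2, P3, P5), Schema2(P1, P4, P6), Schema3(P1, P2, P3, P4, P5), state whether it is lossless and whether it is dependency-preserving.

Lossless test (chase): Rows 1 and 3 agree on P3; apply P3→P1 and equate their P1 entries. Rows 1 and 2 agree on P1; apply P1→P2 and equate their P2 entries. Rows 1 and 2 agree on P2; apply P2→P1, P5 and equate their P1, P5 entries. Rows 1 and 2 agree on P1, P5; apply P1, P5→P3 and equate their P3 entries. Row 2 is now all distinguished symbols — the join is lossless.
Dependency preservation: P2, P6 → P5 is not contained in any single fragment, but the restricted closure of its left-hand side across the fragments still reaches the right-hand side; the remaining FDs each lie inside some fragment. All dependencies are preserved.

lossless and dependency-preserving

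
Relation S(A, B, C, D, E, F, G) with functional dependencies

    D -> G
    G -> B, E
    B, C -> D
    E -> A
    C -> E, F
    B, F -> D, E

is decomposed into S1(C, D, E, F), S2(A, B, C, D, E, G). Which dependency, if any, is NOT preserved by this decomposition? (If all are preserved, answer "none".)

Check B, F → D, E: no single fragment contains all of {B, D, E, F}, and the restricted closure of {B, F} across the fragments never reaches {D, E}.
D → G is preserved.
G → B, E is preserved.
B, C → D is preserved.
E → A is preserved.
C → E, F is preserved.

B, F -> D, E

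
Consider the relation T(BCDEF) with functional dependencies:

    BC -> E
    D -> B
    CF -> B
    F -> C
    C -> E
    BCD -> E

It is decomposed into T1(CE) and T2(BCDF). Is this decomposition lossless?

Common attributes: T1 ∩ T2 = {C}.
Closure of {C}: C → E applies, adding E. So (C)⁺ = {CE}.
This closure contains every attribute of T1, so T1 ∩ T2 → T1. The join is lossless.

Yes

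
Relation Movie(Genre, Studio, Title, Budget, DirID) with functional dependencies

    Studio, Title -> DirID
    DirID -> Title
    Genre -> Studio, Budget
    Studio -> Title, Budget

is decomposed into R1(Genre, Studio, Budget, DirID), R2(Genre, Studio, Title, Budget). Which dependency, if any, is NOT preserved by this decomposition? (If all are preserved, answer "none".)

Check DirID → Title: no single fragment contains all of {Title, DirID}, and the restricted closure of {DirID} across the fragments never reaches {Title}.
Studio, Title → DirID is preserved.
Genre → Studio, Budget is preserved.
Studio → Title, Budget is preserved.

DirID -> Title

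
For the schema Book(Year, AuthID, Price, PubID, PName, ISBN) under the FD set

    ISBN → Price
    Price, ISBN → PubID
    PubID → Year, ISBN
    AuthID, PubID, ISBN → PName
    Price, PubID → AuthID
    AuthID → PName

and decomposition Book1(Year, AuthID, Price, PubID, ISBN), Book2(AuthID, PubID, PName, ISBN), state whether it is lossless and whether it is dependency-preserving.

Lossless test: (AuthID, PubID, ISBN)⁺ = {Year, AuthID, Price, PubID, PName, ISBN}, which contains all of one fragment — lossless.
Dependency preservation: every FD's attributes lie within a single fragment, so each can be enforced locally — preserved.

lossless and dependency-preserving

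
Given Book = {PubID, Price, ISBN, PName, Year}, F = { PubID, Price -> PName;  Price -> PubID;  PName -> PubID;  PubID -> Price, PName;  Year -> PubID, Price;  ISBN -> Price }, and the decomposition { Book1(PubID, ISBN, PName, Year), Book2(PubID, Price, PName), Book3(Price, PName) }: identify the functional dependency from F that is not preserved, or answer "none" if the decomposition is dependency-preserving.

none

PubID, Price → PName lies within Book2.
Price → PubID lies within Book2.
PName → PubID lies within Book1.
PubID → Price, PName lies within Book2.
Year → PubID, Price: restricted closure across fragments reaches PubID, Price.
ISBN → Price: restricted closure across fragments reaches Price.
Every dependency is enforceable on the fragments, so the decomposition is dependency-preserving.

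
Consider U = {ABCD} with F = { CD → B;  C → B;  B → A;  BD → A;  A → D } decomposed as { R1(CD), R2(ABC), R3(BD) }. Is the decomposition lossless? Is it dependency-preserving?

Lossless test (chase): Rows 1 and 2 agree on C; apply C→B and equate their B entries. Rows 1 and 2 agree on B; apply B→A and equate their A entries. Rows 1 and 3 agree on B; apply B→A and equate their A entries. Rows 1 and 2 agree on A; apply A→D and equate their D entries. Row 1 is now all distinguished symbols — the join is lossless.
Dependency preservation: the restricted closure of {A} across the fragments never reaches {D}, so A → D cannot be enforced without a join — not preserved.

lossless but not dependency-preserving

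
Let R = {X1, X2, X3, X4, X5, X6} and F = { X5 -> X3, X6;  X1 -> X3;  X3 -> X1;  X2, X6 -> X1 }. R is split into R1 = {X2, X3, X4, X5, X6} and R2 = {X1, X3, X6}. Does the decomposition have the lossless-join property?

Common attributes: R1 ∩ R2 = {X3, X6}.
Closure of {X3, X6}: X3 → X1 applies, adding X1. So (X3, X6)⁺ = {X1, X3, X6}.
This closure contains every attribute of R2, so R1 ∩ R2 → R2. The join is lossless.

Yes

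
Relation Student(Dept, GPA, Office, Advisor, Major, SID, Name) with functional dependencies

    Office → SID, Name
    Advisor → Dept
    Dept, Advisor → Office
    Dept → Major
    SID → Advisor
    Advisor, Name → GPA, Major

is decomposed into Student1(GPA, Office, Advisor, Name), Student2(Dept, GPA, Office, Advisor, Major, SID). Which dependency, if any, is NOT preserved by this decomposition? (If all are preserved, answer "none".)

none

Office → SID, Name: restricted closure across fragments reaches SID, Name.
Advisor → Dept lies within Student2.
Dept, Advisor → Office lies within Student2.
Dept → Major lies within Student2.
SID → Advisor lies within Student2.
Advisor, Name → GPA, Major: restricted closure across fragments reaches GPA, Major.
Every dependency is enforceable on the fragments, so the decomposition is dependency-preserving.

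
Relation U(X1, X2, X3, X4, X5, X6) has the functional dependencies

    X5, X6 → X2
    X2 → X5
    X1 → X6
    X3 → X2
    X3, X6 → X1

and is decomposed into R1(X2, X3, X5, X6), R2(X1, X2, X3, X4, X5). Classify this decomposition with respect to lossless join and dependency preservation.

Lossless test: (X2, X3, X5)⁺ = {X2, X3, X5}, which is a superkey of neither fragment — lossy.
Dependency preservation: the restricted closure of {X1} across the fragments never reaches {X6}, so X1 → X6 cannot be enforced without a join — not preserved.

lossy and not dependency-preserving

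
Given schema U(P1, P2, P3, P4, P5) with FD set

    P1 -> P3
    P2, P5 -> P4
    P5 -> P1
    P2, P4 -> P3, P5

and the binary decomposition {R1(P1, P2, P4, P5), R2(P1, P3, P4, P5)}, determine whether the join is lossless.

Yes

Common attributes: R1 ∩ R2 = {P1, P4, P5}.
Closure of {P1, P4, P5}: P1 → P3 applies, adding P3. So (P1, P4, P5)⁺ = {P1, P3, P4, P5}.
This closure contains every attribute of R2, so R1 ∩ R2 → R2. The join is lossless.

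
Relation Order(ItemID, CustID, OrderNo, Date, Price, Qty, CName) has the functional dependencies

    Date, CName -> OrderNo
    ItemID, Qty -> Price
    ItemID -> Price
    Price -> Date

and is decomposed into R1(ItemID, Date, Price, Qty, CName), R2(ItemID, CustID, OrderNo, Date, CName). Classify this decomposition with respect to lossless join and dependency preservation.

lossy but dependency-preserving

Lossless test: (ItemID, Date, CName)⁺ = {ItemID, OrderNo, Date, Price, CName}, which is a superkey of neither fragment — lossy.
Dependency preservation: every FD's attributes lie within a single fragment, so each can be enforced locally — preserved.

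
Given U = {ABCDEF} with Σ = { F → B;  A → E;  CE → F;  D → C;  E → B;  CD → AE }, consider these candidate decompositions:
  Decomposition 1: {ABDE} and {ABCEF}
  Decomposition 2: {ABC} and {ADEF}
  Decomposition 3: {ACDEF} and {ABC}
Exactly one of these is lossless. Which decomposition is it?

Decomposition 1: common = {ABE}, closure = {ABE} → lossy.
Decomposition 2: common = {A}, closure = {ABE} → lossy.
Decomposition 3: common = {AC}, closure = {ABCEF} → lossless.

Decomposition 3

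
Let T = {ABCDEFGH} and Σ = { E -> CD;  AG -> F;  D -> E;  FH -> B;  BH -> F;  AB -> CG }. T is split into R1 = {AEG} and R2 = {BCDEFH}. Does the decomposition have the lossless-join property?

Common attributes: R1 ∩ R2 = {E}.
Closure of {E}: E → CD applies, adding CD. So (E)⁺ = {CDE}.
The closure contains neither all of R1 = {AEG} nor all of R2 = {BCDEFH}, so the common attributes are not a superkey of either fragment. The join is lossy.

No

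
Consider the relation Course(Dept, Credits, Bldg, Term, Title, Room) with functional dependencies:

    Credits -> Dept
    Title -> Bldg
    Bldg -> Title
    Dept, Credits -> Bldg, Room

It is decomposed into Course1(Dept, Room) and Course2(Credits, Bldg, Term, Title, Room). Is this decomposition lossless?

Common attributes: Course1 ∩ Course2 = {Room}.
No dependency enlarges {Room}, so (Room)⁺ = {Room}.
The closure contains neither all of Course1 = {Dept, Room} nor all of Course2 = {Credits, Bldg, Term, Title, Room}, so the common attributes are not a superkey of either fragment. The join is lossy.

No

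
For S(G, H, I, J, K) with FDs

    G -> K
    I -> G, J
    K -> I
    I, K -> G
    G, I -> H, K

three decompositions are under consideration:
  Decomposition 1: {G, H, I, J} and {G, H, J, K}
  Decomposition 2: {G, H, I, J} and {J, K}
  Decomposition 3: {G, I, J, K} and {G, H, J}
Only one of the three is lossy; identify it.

Decomposition 1: common = {G, H, J}, closure = {G, H, I, J, K} → lossless.
Decomposition 2: common = {J}, closure = {J} → lossy.
Decomposition 3: common = {G, J}, closure = {G, H, I, J, K} → lossless.

Decomposition 2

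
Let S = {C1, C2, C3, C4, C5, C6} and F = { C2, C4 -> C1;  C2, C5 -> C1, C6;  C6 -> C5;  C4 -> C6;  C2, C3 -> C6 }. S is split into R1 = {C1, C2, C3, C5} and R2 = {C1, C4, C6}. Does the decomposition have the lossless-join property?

No

Common attributes: R1 ∩ R2 = {C1}.
No dependency enlarges {C1}, so (C1)⁺ = {C1}.
The closure contains neither all of R1 = {C1, C2, C3, C5} nor all of R2 = {C1, C4, C6}, so the common attributes are not a superkey of either fragment. The join is lossy.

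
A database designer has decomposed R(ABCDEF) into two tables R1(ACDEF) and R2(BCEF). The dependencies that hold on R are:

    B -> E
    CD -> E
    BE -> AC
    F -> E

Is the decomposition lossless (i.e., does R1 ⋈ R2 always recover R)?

Common attributes: R1 ∩ R2 = {CEF}.
No dependency enlarges {CEF}, so (CEF)⁺ = {CEF}.
The closure contains neither all of R1 = {ACDEF} nor all of R2 = {BCEF}, so the common attributes are not a superkey of either fragment. The join is lossy.

No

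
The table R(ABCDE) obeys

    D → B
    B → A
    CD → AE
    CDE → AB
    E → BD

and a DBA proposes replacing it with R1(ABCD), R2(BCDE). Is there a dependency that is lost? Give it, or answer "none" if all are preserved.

D → B lies within R1.
B → A lies within R1.
CD → AE: restricted closure across fragments reaches AE.
CDE → AB: restricted closure across fragments reaches AB.
E → BD lies within R2.
Every dependency is enforceable on the fragments, so the decomposition is dependency-preserving.

none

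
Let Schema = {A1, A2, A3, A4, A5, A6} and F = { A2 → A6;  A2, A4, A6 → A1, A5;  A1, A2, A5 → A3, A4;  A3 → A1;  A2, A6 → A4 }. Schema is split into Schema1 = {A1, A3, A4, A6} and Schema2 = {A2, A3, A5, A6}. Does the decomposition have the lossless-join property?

No

Common attributes: Schema1 ∩ Schema2 = {A3, A6}.
Closure of {A3, A6}: A3 → A1 applies, adding A1. So (A3, A6)⁺ = {A1, A3, A6}.
The closure contains neither all of Schema1 = {A1, A3, A4, A6} nor all of Schema2 = {A2, A3, A5, A6}, so the common attributes are not a superkey of either fragment. The join is lossy.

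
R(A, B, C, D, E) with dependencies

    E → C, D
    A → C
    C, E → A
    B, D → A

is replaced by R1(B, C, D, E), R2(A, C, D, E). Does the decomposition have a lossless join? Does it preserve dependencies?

lossless but not dependency-preserving

Lossless test: (C, D, E)⁺ = {A, C, D, E}, which contains all of one fragment — lossless.
Dependency preservation: the restricted closure of {B, D} across the fragments never reaches {A}, so B, D → A cannot be enforced without a join — not preserved.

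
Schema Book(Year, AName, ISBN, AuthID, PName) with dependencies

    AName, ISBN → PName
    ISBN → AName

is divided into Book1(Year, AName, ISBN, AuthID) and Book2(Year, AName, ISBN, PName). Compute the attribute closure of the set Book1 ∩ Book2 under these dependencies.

Book1 ∩ Book2 = {Year, AName, ISBN}.
AName, ISBN → PName applies, adding PName
Closure: {Year, AName, ISBN, PName}.

Year, AName, ISBN, PName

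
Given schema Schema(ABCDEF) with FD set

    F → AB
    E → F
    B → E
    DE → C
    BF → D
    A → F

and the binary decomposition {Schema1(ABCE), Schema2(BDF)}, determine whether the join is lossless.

Yes

Common attributes: Schema1 ∩ Schema2 = {B}.
Closure of {B}: B → E applies, adding E; E → F applies, adding F; BF → D applies, adding D; F → AB applies, adding A; DE → C applies, adding C. So (B)⁺ = {ABCDEF}.
This closure contains every attribute of Schema1, so Schema1 ∩ Schema2 → Schema1. The join is lossless.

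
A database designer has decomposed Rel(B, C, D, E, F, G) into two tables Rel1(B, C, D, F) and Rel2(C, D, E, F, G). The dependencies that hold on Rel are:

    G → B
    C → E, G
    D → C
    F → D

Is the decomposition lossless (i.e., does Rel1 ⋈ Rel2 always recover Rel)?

Common attributes: Rel1 ∩ Rel2 = {C, D, F}.
Closure of {C, D, F}: C → E, G applies, adding E, G; G → B applies, adding B. So (C, D, F)⁺ = {B, C, D, E, F, G}.
This closure contains every attribute of Rel1, so Rel1 ∩ Rel2 → Rel1. The join is lossless.

Yes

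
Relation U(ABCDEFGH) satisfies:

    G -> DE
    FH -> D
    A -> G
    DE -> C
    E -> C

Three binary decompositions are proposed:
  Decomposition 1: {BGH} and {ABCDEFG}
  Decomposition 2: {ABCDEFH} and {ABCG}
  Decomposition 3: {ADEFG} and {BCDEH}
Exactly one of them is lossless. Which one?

Decomposition 1: common = {BG}, closure = {BCDEG} → lossy.
Decomposition 2: common = {ABC}, closure = {ABCDEG} → lossless.
Decomposition 3: common = {DE}, closure = {CDE} → lossy.

Decomposition 2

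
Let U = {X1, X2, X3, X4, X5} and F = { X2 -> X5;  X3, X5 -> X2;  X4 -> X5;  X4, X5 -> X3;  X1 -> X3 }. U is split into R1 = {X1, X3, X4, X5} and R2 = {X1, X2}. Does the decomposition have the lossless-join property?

Common attributes: R1 ∩ R2 = {X1}.
Closure of {X1}: X1 → X3 applies, adding X3. So (X1)⁺ = {X1, X3}.
The closure contains neither all of R1 = {X1, X3, X4, X5} nor all of R2 = {X1, X2}, so the common attributes are not a superkey of either fragment. The join is lossy.

No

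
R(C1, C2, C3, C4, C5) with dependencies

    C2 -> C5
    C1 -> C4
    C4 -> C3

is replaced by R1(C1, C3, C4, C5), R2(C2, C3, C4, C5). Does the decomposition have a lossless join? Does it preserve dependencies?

lossy but dependency-preserving

Lossless test: (C3, C4, C5)⁺ = {C3, C4, C5}, which is a superkey of neither fragment — lossy.
Dependency preservation: every FD's attributes lie within a single fragment, so each can be enforced locally — preserved.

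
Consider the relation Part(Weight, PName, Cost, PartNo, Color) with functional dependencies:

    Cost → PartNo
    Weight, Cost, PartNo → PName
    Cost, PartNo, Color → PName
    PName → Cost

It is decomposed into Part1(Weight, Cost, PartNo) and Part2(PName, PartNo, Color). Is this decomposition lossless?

Common attributes: Part1 ∩ Part2 = {PartNo}.
No dependency enlarges {PartNo}, so (PartNo)⁺ = {PartNo}.
The closure contains neither all of Part1 = {Weight, Cost, PartNo} nor all of Part2 = {PName, PartNo, Color}, so the common attributes are not a superkey of either fragment. The join is lossy.

No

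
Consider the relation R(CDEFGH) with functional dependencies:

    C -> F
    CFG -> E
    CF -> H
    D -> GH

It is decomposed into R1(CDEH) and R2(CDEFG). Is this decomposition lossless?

Common attributes: R1 ∩ R2 = {CDE}.
Closure of {CDE}: C → F applies, adding F; CF → H applies, adding H; D → GH applies, adding G. So (CDE)⁺ = {CDEFGH}.
This closure contains every attribute of R1, so R1 ∩ R2 → R1. The join is lossless.

Yes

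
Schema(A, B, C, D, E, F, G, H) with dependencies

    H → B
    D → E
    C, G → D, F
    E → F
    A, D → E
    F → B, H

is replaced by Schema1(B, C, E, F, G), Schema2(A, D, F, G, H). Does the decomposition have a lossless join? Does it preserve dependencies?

Lossless test: (F, G)⁺ = {B, F, G, H}, which is a superkey of neither fragment — lossy.
Dependency preservation: the restricted closure of {H} across the fragments never reaches {B}, so H → B cannot be enforced without a join — not preserved.

lossy and not dependency-preserving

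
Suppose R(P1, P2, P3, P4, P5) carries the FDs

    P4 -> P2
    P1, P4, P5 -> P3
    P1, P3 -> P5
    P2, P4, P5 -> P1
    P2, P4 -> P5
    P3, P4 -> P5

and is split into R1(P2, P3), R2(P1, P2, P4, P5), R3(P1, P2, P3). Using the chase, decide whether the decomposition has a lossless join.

Chase test. Columns are P1, P2, P3, P4, P5; row i has aⱼ where attribute j ∈ Ri, else bᵢⱼ.
Initial tableau (one row per fragment):
  row 1: b11 a2 a3 b14 b15
  row 2: a1 a2 b23 a4 a5
  row 3: a1 a2 a3 b34 b35
No row becomes fully distinguished — the join is lossy.

No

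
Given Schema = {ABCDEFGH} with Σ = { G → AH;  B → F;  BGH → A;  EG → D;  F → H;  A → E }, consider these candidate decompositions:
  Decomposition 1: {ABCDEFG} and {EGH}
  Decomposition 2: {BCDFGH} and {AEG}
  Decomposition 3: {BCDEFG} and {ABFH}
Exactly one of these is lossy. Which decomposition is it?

Decomposition 1: common = {EG}, closure = {ADEGH} → lossless.
Decomposition 2: common = {G}, closure = {ADEGH} → lossless.
Decomposition 3: common = {BF}, closure = {BFH} → lossy.

Decomposition 3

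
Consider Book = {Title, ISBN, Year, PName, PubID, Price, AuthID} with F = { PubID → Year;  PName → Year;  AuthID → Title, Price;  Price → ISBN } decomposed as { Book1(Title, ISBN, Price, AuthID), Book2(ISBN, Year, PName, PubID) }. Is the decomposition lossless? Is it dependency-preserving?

lossy but dependency-preserving

Lossless test: (ISBN)⁺ = {ISBN}, which is a superkey of neither fragment — lossy.
Dependency preservation: every FD's attributes lie within a single fragment, so each can be enforced locally — preserved.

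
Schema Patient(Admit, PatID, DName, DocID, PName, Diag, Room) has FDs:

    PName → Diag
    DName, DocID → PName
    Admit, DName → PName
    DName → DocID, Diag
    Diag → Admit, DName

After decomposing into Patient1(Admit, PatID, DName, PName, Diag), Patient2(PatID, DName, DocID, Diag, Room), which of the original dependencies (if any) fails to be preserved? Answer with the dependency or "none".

PName → Diag lies within Patient1.
DName, DocID → PName: restricted closure across fragments reaches PName.
Admit, DName → PName lies within Patient1.
DName → DocID, Diag lies within Patient2.
Diag → Admit, DName lies within Patient1.
Every dependency is enforceable on the fragments, so the decomposition is dependency-preserving.

none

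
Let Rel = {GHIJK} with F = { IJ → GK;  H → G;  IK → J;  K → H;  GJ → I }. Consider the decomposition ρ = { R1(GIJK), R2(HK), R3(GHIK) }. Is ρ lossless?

Chase test. Columns are GHIJK; row i has aⱼ where attribute j ∈ Ri, else bᵢⱼ.
Initial tableau (one row per fragment):
  row 1: a1 b12 a3 a4 a5
  row 2: b21 a2 b23 b24 a5
  row 3: a1 a2 a3 b34 a5
Rows 2 and 3 agree on H; apply H→G and equate their G entries.
Rows 1 and 3 agree on IK; apply IK→J and equate their J entries.
Rows 1 and 2 agree on K; apply K→H and equate their H entries.
Row 1 is now all distinguished symbols — the join is lossless.

Yes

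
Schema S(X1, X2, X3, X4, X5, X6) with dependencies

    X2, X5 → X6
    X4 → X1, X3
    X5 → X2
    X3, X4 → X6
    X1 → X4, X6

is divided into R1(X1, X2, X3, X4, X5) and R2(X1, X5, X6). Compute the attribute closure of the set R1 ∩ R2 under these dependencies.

R1 ∩ R2 = {X1, X5}.
X5 → X2 applies, adding X2
X1 → X4, X6 applies, adding X4, X6
X4 → X1, X3 applies, adding X3
Closure: {X1, X2, X3, X4, X5, X6}.

X1, X2, X3, X4, X5, X6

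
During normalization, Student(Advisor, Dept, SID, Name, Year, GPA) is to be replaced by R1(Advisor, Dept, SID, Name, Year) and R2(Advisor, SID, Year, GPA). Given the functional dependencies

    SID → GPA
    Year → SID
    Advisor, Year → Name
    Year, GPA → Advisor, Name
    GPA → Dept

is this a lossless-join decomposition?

Yes

Common attributes: R1 ∩ R2 = {Advisor, SID, Year}.
Closure of {Advisor, SID, Year}: SID → GPA applies, adding GPA; Advisor, Year → Name applies, adding Name; GPA → Dept applies, adding Dept. So (Advisor, SID, Year)⁺ = {Advisor, Dept, SID, Name, Year, GPA}.
This closure contains every attribute of R1, so R1 ∩ R2 → R1. The join is lossless.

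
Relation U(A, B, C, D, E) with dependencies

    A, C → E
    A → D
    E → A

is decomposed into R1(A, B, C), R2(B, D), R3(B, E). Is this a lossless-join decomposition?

No

Chase test. Columns are A, B, C, D, E; row i has aⱼ where attribute j ∈ Ri, else bᵢⱼ.
Initial tableau (one row per fragment):
  row 1: a1 a2 a3 b14 b15
  row 2: b21 a2 b23 a4 b25
  row 3: b31 a2 b33 b34 a5
No row becomes fully distinguished — the join is lossy.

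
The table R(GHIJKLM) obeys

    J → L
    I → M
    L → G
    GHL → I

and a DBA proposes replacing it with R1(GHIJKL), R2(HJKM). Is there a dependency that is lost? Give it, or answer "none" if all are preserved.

Check I → M: no single fragment contains all of {IM}, and the restricted closure of {I} across the fragments never reaches {M}.
J → L is preserved.
L → G is preserved.
GHL → I is preserved.

I → M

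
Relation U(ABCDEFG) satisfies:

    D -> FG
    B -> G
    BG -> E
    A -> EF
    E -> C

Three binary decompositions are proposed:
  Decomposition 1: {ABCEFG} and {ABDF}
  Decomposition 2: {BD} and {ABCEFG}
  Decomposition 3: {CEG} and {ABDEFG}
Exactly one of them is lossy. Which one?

Decomposition 1: common = {ABF}, closure = {ABCEFG} → lossless.
Decomposition 2: common = {B}, closure = {BCEG} → lossy.
Decomposition 3: common = {EG}, closure = {CEG} → lossless.

Decomposition 2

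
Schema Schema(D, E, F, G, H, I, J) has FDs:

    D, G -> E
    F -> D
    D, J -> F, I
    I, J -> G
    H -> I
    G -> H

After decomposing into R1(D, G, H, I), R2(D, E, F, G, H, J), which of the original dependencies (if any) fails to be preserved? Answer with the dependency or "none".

I, J -> G

Check I, J → G: no single fragment contains all of {G, I, J}, and the restricted closure of {I, J} across the fragments never reaches {G}.
D, G → E is preserved.
F → D is preserved.
D, J → F, I is preserved.
H → I is preserved.
G → H is preserved.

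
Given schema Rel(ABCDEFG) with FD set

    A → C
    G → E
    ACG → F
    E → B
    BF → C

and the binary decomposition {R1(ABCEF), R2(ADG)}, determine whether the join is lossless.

No

Common attributes: R1 ∩ R2 = {A}.
Closure of {A}: A → C applies, adding C. So (A)⁺ = {AC}.
The closure contains neither all of R1 = {ABCEF} nor all of R2 = {ADG}, so the common attributes are not a superkey of either fragment. The join is lossy.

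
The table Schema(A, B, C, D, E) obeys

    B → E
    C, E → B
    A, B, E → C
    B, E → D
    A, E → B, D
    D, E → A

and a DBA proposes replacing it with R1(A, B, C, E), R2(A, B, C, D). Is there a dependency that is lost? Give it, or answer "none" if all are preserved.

Check D, E → A: no single fragment contains all of {A, D, E}, and the restricted closure of {D, E} across the fragments never reaches {A}.
B → E is preserved.
C, E → B is preserved.
A, B, E → C is preserved.
B, E → D is preserved.
A, E → B, D is preserved.

D, E → A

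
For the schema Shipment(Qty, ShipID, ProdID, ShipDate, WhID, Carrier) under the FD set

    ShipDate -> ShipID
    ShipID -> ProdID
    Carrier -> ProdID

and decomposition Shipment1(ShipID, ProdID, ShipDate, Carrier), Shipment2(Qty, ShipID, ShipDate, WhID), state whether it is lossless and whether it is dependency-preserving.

Lossless test: (ShipID, ShipDate)⁺ = {ShipID, ProdID, ShipDate}, which is a superkey of neither fragment — lossy.
Dependency preservation: every FD's attributes lie within a single fragment, so each can be enforced locally — preserved.

lossy but dependency-preserving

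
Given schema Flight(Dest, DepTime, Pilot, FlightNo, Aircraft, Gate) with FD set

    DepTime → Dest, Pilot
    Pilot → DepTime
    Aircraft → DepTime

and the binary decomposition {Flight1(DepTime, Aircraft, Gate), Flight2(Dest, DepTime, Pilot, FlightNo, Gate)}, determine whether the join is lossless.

Common attributes: Flight1 ∩ Flight2 = {DepTime, Gate}.
Closure of {DepTime, Gate}: DepTime → Dest, Pilot applies, adding Dest, Pilot. So (DepTime, Gate)⁺ = {Dest, DepTime, Pilot, Gate}.
The closure contains neither all of Flight1 = {DepTime, Aircraft, Gate} nor all of Flight2 = {Dest, DepTime, Pilot, FlightNo, Gate}, so the common attributes are not a superkey of either fragment. The join is lossy.

No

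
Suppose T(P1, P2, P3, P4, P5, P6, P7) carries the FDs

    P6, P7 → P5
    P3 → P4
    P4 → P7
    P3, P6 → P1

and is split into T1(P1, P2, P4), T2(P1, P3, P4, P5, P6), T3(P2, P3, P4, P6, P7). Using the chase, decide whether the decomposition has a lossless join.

Chase test. Columns are P1, P2, P3, P4, P5, P6, P7; row i has aⱼ where attribute j ∈ Ti, else bᵢⱼ.
Initial tableau (one row per fragment):
  row 1: a1 a2 b13 a4 b15 b16 b17
  row 2: a1 b22 a3 a4 a5 a6 b27
  row 3: b31 a2 a3 a4 b35 a6 a7
Rows 1 and 2 agree on P4; apply P4→P7 and equate their P7 entries.
Rows 1 and 3 agree on P4; apply P4→P7 and equate their P7 entries.
Rows 2 and 3 agree on P3, P6; apply P3, P6→P1 and equate their P1 entries.
Rows 2 and 3 agree on P6, P7; apply P6, P7→P5 and equate their P5 entries.
Row 3 is now all distinguished symbols — the join is lossless.

Yes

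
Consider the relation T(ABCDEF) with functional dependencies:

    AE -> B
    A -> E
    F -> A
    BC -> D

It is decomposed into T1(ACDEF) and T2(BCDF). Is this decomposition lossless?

Common attributes: T1 ∩ T2 = {CDF}.
Closure of {CDF}: F → A applies, adding A; A → E applies, adding E; AE → B applies, adding B. So (CDF)⁺ = {ABCDEF}.
This closure contains every attribute of T1, so T1 ∩ T2 → T1. The join is lossless.

Yes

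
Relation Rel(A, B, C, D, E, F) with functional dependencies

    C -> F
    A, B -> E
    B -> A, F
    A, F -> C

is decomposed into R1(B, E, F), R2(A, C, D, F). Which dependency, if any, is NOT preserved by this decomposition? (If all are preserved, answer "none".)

Check B → A, F: no single fragment contains all of {A, B, F}, and the restricted closure of {B} across the fragments never reaches {A, F}.
C → F is preserved.
A, B → E is preserved.
A, F → C is preserved.

B -> A, F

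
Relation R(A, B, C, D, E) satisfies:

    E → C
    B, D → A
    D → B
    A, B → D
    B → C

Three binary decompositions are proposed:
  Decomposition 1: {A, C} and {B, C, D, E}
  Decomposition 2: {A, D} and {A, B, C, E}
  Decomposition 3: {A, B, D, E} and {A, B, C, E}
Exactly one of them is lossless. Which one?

Decomposition 1: common = {C}, closure = {C} → lossy.
Decomposition 2: common = {A}, closure = {A} → lossy.
Decomposition 3: common = {A, B, E}, closure = {A, B, C, D, E} → lossless.

Decomposition 3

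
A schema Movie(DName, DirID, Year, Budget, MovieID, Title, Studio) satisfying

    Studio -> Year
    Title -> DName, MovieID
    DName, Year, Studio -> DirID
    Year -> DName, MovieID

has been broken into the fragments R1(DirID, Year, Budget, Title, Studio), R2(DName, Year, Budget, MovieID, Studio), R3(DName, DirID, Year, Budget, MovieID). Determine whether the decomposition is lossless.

Chase test. Columns are DName, DirID, Year, Budget, MovieID, Title, Studio; row i has aⱼ where attribute j ∈ Ri, else bᵢⱼ.
Initial tableau (one row per fragment):
  row 1: b11 a2 a3 a4 b15 a6 a7
  row 2: a1 b22 a3 a4 a5 b26 a7
  row 3: a1 a2 a3 a4 a5 b36 b37
Rows 1 and 2 agree on Year; apply Year→DName, MovieID and equate their DName, MovieID entries.
Rows 1 and 2 agree on DName, Year, Studio; apply DName, Year, Studio→DirID and equate their DirID entries.
Row 1 is now all distinguished symbols — the join is lossless.

Yes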